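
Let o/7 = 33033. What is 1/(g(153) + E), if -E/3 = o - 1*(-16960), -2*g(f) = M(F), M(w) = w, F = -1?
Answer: -2/1489145 ≈ -1.3431e-6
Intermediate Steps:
o = 231231 (o = 7*33033 = 231231)
g(f) = ½ (g(f) = -½*(-1) = ½)
E = -744573 (E = -3*(231231 - 1*(-16960)) = -3*(231231 + 16960) = -3*248191 = -744573)
1/(g(153) + E) = 1/(½ - 744573) = 1/(-1489145/2) = -2/1489145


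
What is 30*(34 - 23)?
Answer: 330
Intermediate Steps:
30*(34 - 23) = 30*11 = 330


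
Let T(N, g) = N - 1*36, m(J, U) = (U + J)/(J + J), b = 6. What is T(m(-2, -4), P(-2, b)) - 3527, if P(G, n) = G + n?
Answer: -7123/2 ≈ -3561.5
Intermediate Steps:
m(J, U) = (J + U)/(2*J) (m(J, U) = (J + U)/((2*J)) = (J + U)*(1/(2*J)) = (J + U)/(2*J))
T(N, g) = -36 + N (T(N, g) = N - 36 = -36 + N)
T(m(-2, -4), P(-2, b)) - 3527 = (-36 + (1/2)*(-2 - 4)/(-2)) - 3527 = (-36 + (1/2)*(-1/2)*(-6)) - 3527 = (-36 + 3/2) - 3527 = -69/2 - 3527 = -7123/2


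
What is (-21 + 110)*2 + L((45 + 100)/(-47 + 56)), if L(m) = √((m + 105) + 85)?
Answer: 178 + √1855/3 ≈ 192.36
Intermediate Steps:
L(m) = √(190 + m) (L(m) = √((105 + m) + 85) = √(190 + m))
(-21 + 110)*2 + L((45 + 100)/(-47 + 56)) = (-21 + 110)*2 + √(190 + (45 + 100)/(-47 + 56)) = 89*2 + √(190 + 145/9) = 178 + √(190 + 145*(⅑)) = 178 + √(190 + 145/9) = 178 + √(1855/9) = 178 + √1855/3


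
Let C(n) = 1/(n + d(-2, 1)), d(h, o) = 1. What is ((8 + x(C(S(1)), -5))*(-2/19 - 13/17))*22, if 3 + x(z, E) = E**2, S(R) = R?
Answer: -185460/323 ≈ -574.18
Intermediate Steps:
C(n) = 1/(1 + n) (C(n) = 1/(n + 1) = 1/(1 + n))
x(z, E) = -3 + E**2
((8 + x(C(S(1)), -5))*(-2/19 - 13/17))*22 = ((8 + (-3 + (-5)**2))*(-2/19 - 13/17))*22 = ((8 + (-3 + 25))*(-2*1/19 - 13*1/17))*22 = ((8 + 22)*(-2/19 - 13/17))*22 = (30*(-281/323))*22 = -8430/323*22 = -185460/323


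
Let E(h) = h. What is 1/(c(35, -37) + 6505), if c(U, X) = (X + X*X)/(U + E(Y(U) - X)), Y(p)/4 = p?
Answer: 53/345098 ≈ 0.00015358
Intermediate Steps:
Y(p) = 4*p
c(U, X) = (X + X²)/(-X + 5*U) (c(U, X) = (X + X*X)/(U + (4*U - X)) = (X + X²)/(U + (-X + 4*U)) = (X + X²)/(-X + 5*U))
1/(c(35, -37) + 6505) = 1/(-37*(1 - 37)/(-1*(-37) + 5*35) + 6505) = 1/(-37*(-36)/(37 + 175) + 6505) = 1/(-37*(-36)/212 + 6505) = 1/(-37*1/212*(-36) + 6505) = 1/(333/53 + 6505) = 1/(345098/53) = 53/345098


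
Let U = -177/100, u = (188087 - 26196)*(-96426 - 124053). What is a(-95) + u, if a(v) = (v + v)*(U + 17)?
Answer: -356935686827/10 ≈ -3.5694e+10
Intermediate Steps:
u = -35693565789 (u = 161891*(-220479) = -35693565789)
U = -177/100 (U = -177*1/100 = -177/100 ≈ -1.7700)
a(v) = 1523*v/50 (a(v) = (v + v)*(-177/100 + 17) = (2*v)*(1523/100) = 1523*v/50)
a(-95) + u = (1523/50)*(-95) - 35693565789 = -28937/10 - 35693565789 = -356935686827/10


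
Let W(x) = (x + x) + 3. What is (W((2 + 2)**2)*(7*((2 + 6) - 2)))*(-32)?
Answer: -47040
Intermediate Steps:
W(x) = 3 + 2*x (W(x) = 2*x + 3 = 3 + 2*x)
(W((2 + 2)**2)*(7*((2 + 6) - 2)))*(-32) = ((3 + 2*(2 + 2)**2)*(7*((2 + 6) - 2)))*(-32) = ((3 + 2*4**2)*(7*(8 - 2)))*(-32) = ((3 + 2*16)*(7*6))*(-32) = ((3 + 32)*42)*(-32) = (35*42)*(-32) = 1470*(-32) = -47040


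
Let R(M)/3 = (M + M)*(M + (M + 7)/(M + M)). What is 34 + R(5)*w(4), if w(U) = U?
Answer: 778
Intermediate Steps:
R(M) = 6*M*(M + (7 + M)/(2*M)) (R(M) = 3*((M + M)*(M + (M + 7)/(M + M))) = 3*((2*M)*(M + (7 + M)/((2*M)))) = 3*((2*M)*(M + (7 + M)*(1/(2*M)))) = 3*((2*M)*(M + (7 + M)/(2*M))) = 3*(2*M*(M + (7 + M)/(2*M))) = 6*M*(M + (7 + M)/(2*M)))
34 + R(5)*w(4) = 34 + (21 + 3*5 + 6*5²)*4 = 34 + (21 + 15 + 6*25)*4 = 34 + (21 + 15 + 150)*4 = 34 + 186*4 = 34 + 744 = 778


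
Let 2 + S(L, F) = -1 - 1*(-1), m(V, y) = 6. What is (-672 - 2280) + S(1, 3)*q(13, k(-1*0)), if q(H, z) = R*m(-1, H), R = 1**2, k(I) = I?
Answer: -2964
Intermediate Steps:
S(L, F) = -2 (S(L, F) = -2 + (-1 - 1*(-1)) = -2 + (-1 + 1) = -2 + 0 = -2)
R = 1
q(H, z) = 6 (q(H, z) = 1*6 = 6)
(-672 - 2280) + S(1, 3)*q(13, k(-1*0)) = (-672 - 2280) - 2*6 = -2952 - 12 = -2964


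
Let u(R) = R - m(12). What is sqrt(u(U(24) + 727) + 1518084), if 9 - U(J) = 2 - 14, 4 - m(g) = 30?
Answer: 3*sqrt(168762) ≈ 1232.4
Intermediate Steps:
m(g) = -26 (m(g) = 4 - 1*30 = 4 - 30 = -26)
U(J) = 21 (U(J) = 9 - (2 - 14) = 9 - 1*(-12) = 9 + 12 = 21)
u(R) = 26 + R (u(R) = R - 1*(-26) = R + 26 = 26 + R)
sqrt(u(U(24) + 727) + 1518084) = sqrt((26 + (21 + 727)) + 1518084) = sqrt((26 + 748) + 1518084) = sqrt(774 + 1518084) = sqrt(1518858) = 3*sqrt(168762)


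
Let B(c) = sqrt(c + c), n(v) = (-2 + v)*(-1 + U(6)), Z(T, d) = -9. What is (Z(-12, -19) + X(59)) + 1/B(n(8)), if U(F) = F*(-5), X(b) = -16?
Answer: -25 - I*sqrt(93)/186 ≈ -25.0 - 0.051848*I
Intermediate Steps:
U(F) = -5*F
n(v) = 62 - 31*v (n(v) = (-2 + v)*(-1 - 5*6) = (-2 + v)*(-1 - 30) = (-2 + v)*(-31) = 62 - 31*v)
B(c) = sqrt(2)*sqrt(c) (B(c) = sqrt(2*c) = sqrt(2)*sqrt(c))
(Z(-12, -19) + X(59)) + 1/B(n(8)) = (-9 - 16) + 1/(sqrt(2)*sqrt(62 - 31*8)) = -25 + 1/(sqrt(2)*sqrt(62 - 248)) = -25 + 1/(sqrt(2)*sqrt(-186)) = -25 + 1/(sqrt(2)*(I*sqrt(186))) = -25 + 1/(2*I*sqrt(93)) = -25 - I*sqrt(93)/186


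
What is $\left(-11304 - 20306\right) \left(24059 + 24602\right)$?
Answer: $-1538174210$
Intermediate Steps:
$\left(-11304 - 20306\right) \left(24059 + 24602\right) = \left(-31610\right) 48661 = -1538174210$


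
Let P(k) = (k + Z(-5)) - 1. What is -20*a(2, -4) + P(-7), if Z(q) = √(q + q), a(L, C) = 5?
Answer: -108 + I*√10 ≈ -108.0 + 3.1623*I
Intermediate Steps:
Z(q) = √2*√q (Z(q) = √(2*q) = √2*√q)
P(k) = -1 + k + I*√10 (P(k) = (k + √2*√(-5)) - 1 = (k + √2*(I*√5)) - 1 = (k + I*√10) - 1 = -1 + k + I*√10)
-20*a(2, -4) + P(-7) = -20*5 + (-1 - 7 + I*√10) = -100 + (-8 + I*√10) = -108 + I*√10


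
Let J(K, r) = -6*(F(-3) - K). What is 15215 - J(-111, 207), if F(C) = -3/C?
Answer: 15887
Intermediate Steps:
J(K, r) = -6 + 6*K (J(K, r) = -6*(-3/(-3) - K) = -6*(-3*(-⅓) - K) = -6*(1 - K) = -6 + 6*K)
15215 - J(-111, 207) = 15215 - (-6 + 6*(-111)) = 15215 - (-6 - 666) = 15215 - 1*(-672) = 15215 + 672 = 15887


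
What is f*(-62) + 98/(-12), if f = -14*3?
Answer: 15575/6 ≈ 2595.8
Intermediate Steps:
f = -42
f*(-62) + 98/(-12) = -42*(-62) + 98/(-12) = 2604 + 98*(-1/12) = 2604 - 49/6 = 15575/6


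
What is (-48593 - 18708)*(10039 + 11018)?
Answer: -1417157157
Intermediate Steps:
(-48593 - 18708)*(10039 + 11018) = -67301*21057 = -1417157157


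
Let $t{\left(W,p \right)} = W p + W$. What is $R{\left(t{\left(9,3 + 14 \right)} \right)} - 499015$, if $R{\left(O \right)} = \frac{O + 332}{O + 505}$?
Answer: $- \frac{332842511}{667} \approx -4.9901 \cdot 10^{5}$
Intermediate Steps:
$t{\left(W,p \right)} = W + W p$
$R{\left(O \right)} = \frac{332 + O}{505 + O}$
$R{\left(t{\left(9,3 + 14 \right)} \right)} - 499015 = \frac{332 + 9 \left(1 + \left(3 + 14\right)\right)}{505 + 9 \left(1 + \left(3 + 14\right)\right)} - 499015 = \frac{332 + 9 \left(1 + 17\right)}{505 + 9 \left(1 + 17\right)} - 499015 = \frac{332 + 9 \cdot 18}{505 + 9 \cdot 18} - 499015 = \frac{332 + 162}{505 + 162} - 499015 = \frac{1}{667} \cdot 494 - 499015 = \frac{494}{667} - 499015 = - \frac{332842511}{667}$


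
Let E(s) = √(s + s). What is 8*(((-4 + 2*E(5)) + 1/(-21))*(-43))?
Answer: 29240/21 - 688*√10 ≈ -783.27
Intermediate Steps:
E(s) = √2*√s (E(s) = √(2*s) = √2*√s)
8*(((-4 + 2*E(5)) + 1/(-21))*(-43)) = 8*(((-4 + 2*(√2*√5)) + 1/(-21))*(-43)) = 8*(((-4 + 2*√10) - 1/21)*(-43)) = 8*((-85/21 + 2*√10)*(-43)) = 8*(3655/21 - 86*√10) = 29240/21 - 688*√10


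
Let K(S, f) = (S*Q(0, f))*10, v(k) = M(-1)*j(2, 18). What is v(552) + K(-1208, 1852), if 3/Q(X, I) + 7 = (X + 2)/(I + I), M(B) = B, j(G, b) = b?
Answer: 22294382/4321 ≈ 5159.5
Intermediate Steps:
Q(X, I) = 3/(-7 + (2 + X)/(2*I)) (Q(X, I) = 3/(-7 + (X + 2)/(I + I)) = 3/(-7 + (2 + X)/((2*I))) = 3/(-7 + (2 + X)*(1/(2*I))) = 3/(-7 + (2 + X)/(2*I)))
v(k) = -18 (v(k) = -1*18 = -18)
K(S, f) = 60*S*f/(2 - 14*f) (K(S, f) = (S*(6*f/(2 + 0 - 14*f)))*10 = (S*(6*f/(2 - 14*f)))*10 = (6*S*f/(2 - 14*f))*10 = 60*S*f/(2 - 14*f))
v(552) + K(-1208, 1852) = -18 + 30*(-1208)*1852/(1 - 7*1852) = -18 + 30*(-1208)*1852/(1 - 12964) = -18 + 30*(-1208)*1852/(-12963) = -18 + 30*(-1208)*1852*(-1/12963) = -18 + 22372160/4321 = 22294382/4321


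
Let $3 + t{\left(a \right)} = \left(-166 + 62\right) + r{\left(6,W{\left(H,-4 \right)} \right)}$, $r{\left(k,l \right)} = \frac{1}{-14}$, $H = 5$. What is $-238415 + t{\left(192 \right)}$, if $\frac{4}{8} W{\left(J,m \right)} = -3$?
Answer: $- \frac{3339309}{14} \approx -2.3852 \cdot 10^{5}$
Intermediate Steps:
$W{\left(J,m \right)} = -6$ ($W{\left(J,m \right)} = 2 \left(-3\right) = -6$)
$r{\left(k,l \right)} = - \frac{1}{14}$
$t{\left(a \right)} = - \frac{1499}{14}$ ($t{\left(a \right)} = -3 + \left(\left(-166 + 62\right) - \frac{1}{14}\right) = -3 - \frac{1457}{14} = - \frac{1499}{14}$)
$-238415 + t{\left(192 \right)} = -238415 - \frac{1499}{14} = - \frac{3339309}{14}$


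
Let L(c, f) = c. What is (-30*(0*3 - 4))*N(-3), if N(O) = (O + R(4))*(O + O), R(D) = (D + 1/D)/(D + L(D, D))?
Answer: 3555/2 ≈ 1777.5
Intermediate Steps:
R(D) = (D + 1/D)/(2*D) (R(D) = (D + 1/D)/(D + D) = (D + 1/D)/((2*D)) = (D + 1/D)*(1/(2*D)) = (D + 1/D)/(2*D))
N(O) = 2*O*(17/32 + O) (N(O) = (O + (½)*(1 + 4²)/4²)*(O + O) = (O + (½)*(1/16)*(1 + 16))*(2*O) = (O + (½)*(1/16)*17)*(2*O) = (O + 17/32)*(2*O) = (17/32 + O)*(2*O) = 2*O*(17/32 + O))
(-30*(0*3 - 4))*N(-3) = (-30*(0*3 - 4))*((1/16)*(-3)*(17 + 32*(-3))) = (-30*(0 - 4))*((1/16)*(-3)*(17 - 96)) = (-30*(-4))*((1/16)*(-3)*(-79)) = 120*(237/16) = 3555/2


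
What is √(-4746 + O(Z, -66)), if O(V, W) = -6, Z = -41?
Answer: 12*I*√33 ≈ 68.935*I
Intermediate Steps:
√(-4746 + O(Z, -66)) = √(-4746 - 6) = √(-4752) = 12*I*√33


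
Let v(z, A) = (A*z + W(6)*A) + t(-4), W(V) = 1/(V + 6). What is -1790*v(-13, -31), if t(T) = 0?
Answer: -4300475/6 ≈ -7.1675e+5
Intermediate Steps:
W(V) = 1/(6 + V)
v(z, A) = A/12 + A*z (v(z, A) = (A*z + A/(6 + 6)) + 0 = (A*z + A/12) + 0 = (A/12 + A*z) + 0 = A/12 + A*z)
-1790*v(-13, -31) = -(-55490)*(1/12 - 13) = -(-55490)*(-155)/12 = -1790*4805/12 = -4300475/6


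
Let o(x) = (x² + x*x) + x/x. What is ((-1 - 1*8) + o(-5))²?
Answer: 1764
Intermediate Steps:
o(x) = 1 + 2*x² (o(x) = (x² + x²) + 1 = 2*x² + 1 = 1 + 2*x²)
((-1 - 1*8) + o(-5))² = ((-1 - 1*8) + (1 + 2*(-5)²))² = ((-1 - 8) + (1 + 2*25))² = (-9 + (1 + 50))² = (-9 + 51)² = 42² = 1764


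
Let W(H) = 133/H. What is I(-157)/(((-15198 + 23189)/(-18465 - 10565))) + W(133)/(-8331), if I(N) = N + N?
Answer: 75940556029/66573021 ≈ 1140.7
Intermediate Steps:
I(N) = 2*N
I(-157)/(((-15198 + 23189)/(-18465 - 10565))) + W(133)/(-8331) = (2*(-157))/(((-15198 + 23189)/(-18465 - 10565))) + (133/133)/(-8331) = -314/(7991/(-29030)) + (133*(1/133))*(-1/8331) = -314/(7991*(-1/29030)) + 1*(-1/8331) = -314/(-7991/29030) - 1/8331 = -314*(-29030/7991) - 1/8331 = 9115420/7991 - 1/8331 = 75940556029/66573021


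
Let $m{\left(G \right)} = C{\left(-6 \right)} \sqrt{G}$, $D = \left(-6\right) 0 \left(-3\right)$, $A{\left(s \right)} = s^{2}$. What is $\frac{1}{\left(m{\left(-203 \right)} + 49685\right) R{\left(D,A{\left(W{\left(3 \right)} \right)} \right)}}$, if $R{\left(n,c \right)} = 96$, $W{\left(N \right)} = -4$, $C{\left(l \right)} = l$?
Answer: $\frac{49685}{236986227168} + \frac{i \sqrt{203}}{39497704528} \approx 2.0965 \cdot 10^{-7} + 3.6072 \cdot 10^{-10} i$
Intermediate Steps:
$D = 0$ ($D = 0 \left(-3\right) = 0$)
$m{\left(G \right)} = - 6 \sqrt{G}$
$\frac{1}{\left(m{\left(-203 \right)} + 49685\right) R{\left(D,A{\left(W{\left(3 \right)} \right)} \right)}} = \frac{1}{\left(- 6 \sqrt{-203} + 49685\right) 96} = \frac{1}{- 6 i \sqrt{203} + 49685} \cdot \frac{1}{96} = \frac{1}{49685 - 6 i \sqrt{203}} \cdot \frac{1}{96} = \frac{1}{96 \left(49685 - 6 i \sqrt{203}\right)}$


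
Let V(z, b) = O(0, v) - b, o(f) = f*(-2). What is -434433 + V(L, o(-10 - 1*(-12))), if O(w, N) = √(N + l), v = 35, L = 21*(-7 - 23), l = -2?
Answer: -434429 + √33 ≈ -4.3442e+5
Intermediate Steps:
o(f) = -2*f
L = -630 (L = 21*(-30) = -630)
O(w, N) = √(-2 + N) (O(w, N) = √(N - 2) = √(-2 + N))
V(z, b) = √33 - b (V(z, b) = √(-2 + 35) - b = √33 - b)
-434433 + V(L, o(-10 - 1*(-12))) = -434433 + (√33 - (-2)*(-10 - 1*(-12))) = -434433 + (√33 - (-2)*(-10 + 12)) = -434433 + (√33 - (-2)*2) = -434433 + (√33 - 1*(-4)) = -434433 + (√33 + 4) = -434433 + (4 + √33) = -434429 + √33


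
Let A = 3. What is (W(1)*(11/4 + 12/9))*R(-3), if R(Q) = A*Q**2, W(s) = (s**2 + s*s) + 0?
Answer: 441/2 ≈ 220.50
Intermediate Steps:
W(s) = 2*s**2 (W(s) = (s**2 + s**2) + 0 = 2*s**2 + 0 = 2*s**2)
R(Q) = 3*Q**2
(W(1)*(11/4 + 12/9))*R(-3) = ((2*1**2)*(11/4 + 12/9))*(3*(-3)**2) = ((2*1)*(11*(1/4) + 12*(1/9)))*(3*9) = (2*(11/4 + 4/3))*27 = (2*(49/12))*27 = (49/6)*27 = 441/2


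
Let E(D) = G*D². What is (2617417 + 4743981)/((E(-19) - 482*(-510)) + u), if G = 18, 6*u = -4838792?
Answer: -11042097/831221 ≈ -13.284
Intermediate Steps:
u = -2419396/3 (u = (⅙)*(-4838792) = -2419396/3 ≈ -8.0647e+5)
E(D) = 18*D²
(2617417 + 4743981)/((E(-19) - 482*(-510)) + u) = (2617417 + 4743981)/((18*(-19)² - 482*(-510)) - 2419396/3) = 7361398/((18*361 + 245820) - 2419396/3) = 7361398/((6498 + 245820) - 2419396/3) = 7361398/(252318 - 2419396/3) = 7361398/(-1662442/3) = 7361398*(-3/1662442) = -11042097/831221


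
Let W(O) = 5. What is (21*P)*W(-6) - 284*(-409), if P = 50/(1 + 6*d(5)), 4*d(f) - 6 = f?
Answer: 116456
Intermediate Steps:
d(f) = 3/2 + f/4
P = 20/7 (P = 50/(1 + 6*(3/2 + (¼)*5)) = 50/(1 + 6*(3/2 + 5/4)) = 50/(1 + 6*(11/4)) = 50/(1 + 33/2) = 50/(35/2) = 50*(2/35) = 20/7 ≈ 2.8571)
(21*P)*W(-6) - 284*(-409) = (21*(20/7))*5 - 284*(-409) = 60*5 - 1*(-116156) = 300 + 116156 = 116456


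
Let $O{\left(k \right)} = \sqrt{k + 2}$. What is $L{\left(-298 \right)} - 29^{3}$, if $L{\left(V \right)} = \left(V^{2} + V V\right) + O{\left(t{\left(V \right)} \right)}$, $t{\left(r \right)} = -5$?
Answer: $153219 + i \sqrt{3} \approx 1.5322 \cdot 10^{5} + 1.732 i$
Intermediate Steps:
$O{\left(k \right)} = \sqrt{2 + k}$
$L{\left(V \right)} = 2 V^{2} + i \sqrt{3}$ ($L{\left(V \right)} = \left(V^{2} + V V\right) + \sqrt{2 - 5} = \left(V^{2} + V^{2}\right) + \sqrt{-3} = 2 V^{2} + i \sqrt{3}$)
$L{\left(-298 \right)} - 29^{3} = \left(2 \left(-298\right)^{2} + i \sqrt{3}\right) - 29^{3} = \left(2 \cdot 88804 + i \sqrt{3}\right) - 24389 = \left(177608 + i \sqrt{3}\right) - 24389 = 153219 + i \sqrt{3}$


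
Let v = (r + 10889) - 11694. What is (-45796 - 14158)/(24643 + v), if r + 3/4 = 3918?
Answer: -239816/111021 ≈ -2.1601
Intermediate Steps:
r = 15669/4 (r = -¾ + 3918 = 15669/4 ≈ 3917.3)
v = 12449/4 (v = (15669/4 + 10889) - 11694 = 59225/4 - 11694 = 12449/4 ≈ 3112.3)
(-45796 - 14158)/(24643 + v) = (-45796 - 14158)/(24643 + 12449/4) = -59954/111021/4 = -59954*4/111021 = -239816/111021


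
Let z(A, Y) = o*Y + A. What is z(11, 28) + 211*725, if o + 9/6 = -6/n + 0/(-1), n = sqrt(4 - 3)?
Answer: 152776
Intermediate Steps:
n = 1 (n = sqrt(1) = 1)
o = -15/2 (o = -3/2 + (-6/1 + 0/(-1)) = -3/2 + (-6*1 + 0*(-1)) = -3/2 + (-6 + 0) = -3/2 - 6 = -15/2 ≈ -7.5000)
z(A, Y) = A - 15*Y/2 (z(A, Y) = -15*Y/2 + A = A - 15*Y/2)
z(11, 28) + 211*725 = (11 - 15/2*28) + 211*725 = (11 - 210) + 152975 = -199 + 152975 = 152776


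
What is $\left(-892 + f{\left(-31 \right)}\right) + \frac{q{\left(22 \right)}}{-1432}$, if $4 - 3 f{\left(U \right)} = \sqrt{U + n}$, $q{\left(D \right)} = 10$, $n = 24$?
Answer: $- \frac{1913167}{2148} - \frac{i \sqrt{7}}{3} \approx -890.67 - 0.88192 i$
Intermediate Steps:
$f{\left(U \right)} = \frac{4}{3} - \frac{\sqrt{24 + U}}{3}$ ($f{\left(U \right)} = \frac{4}{3} - \frac{\sqrt{U + 24}}{3} = \frac{4}{3} - \frac{\sqrt{24 + U}}{3}$)
$\left(-892 + f{\left(-31 \right)}\right) + \frac{q{\left(22 \right)}}{-1432} = \left(-892 + \left(\frac{4}{3} - \frac{\sqrt{24 - 31}}{3}\right)\right) + \frac{10}{-1432} = \left(-892 + \left(\frac{4}{3} - \frac{\sqrt{-7}}{3}\right)\right) + 10 \left(- \frac{1}{1432}\right) = \left(-892 + \left(\frac{4}{3} - \frac{i \sqrt{7}}{3}\right)\right) - \frac{5}{716} = \left(- \frac{2672}{3} - \frac{i \sqrt{7}}{3}\right) - \frac{5}{716} = - \frac{1913167}{2148} - \frac{i \sqrt{7}}{3}$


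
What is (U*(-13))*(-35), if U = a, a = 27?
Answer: 12285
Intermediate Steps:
U = 27
(U*(-13))*(-35) = (27*(-13))*(-35) = -351*(-35) = 12285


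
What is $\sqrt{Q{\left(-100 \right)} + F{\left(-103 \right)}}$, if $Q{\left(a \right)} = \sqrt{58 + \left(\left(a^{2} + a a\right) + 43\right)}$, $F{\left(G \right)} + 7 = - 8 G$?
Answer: $\sqrt{817 + \sqrt{20101}} \approx 30.964$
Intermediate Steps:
$F{\left(G \right)} = -7 - 8 G$
$Q{\left(a \right)} = \sqrt{101 + 2 a^{2}}$ ($Q{\left(a \right)} = \sqrt{58 + \left(\left(a^{2} + a^{2}\right) + 43\right)} = \sqrt{58 + \left(2 a^{2} + 43\right)} = \sqrt{58 + \left(43 + 2 a^{2}\right)} = \sqrt{101 + 2 a^{2}}$)
$\sqrt{Q{\left(-100 \right)} + F{\left(-103 \right)}} = \sqrt{\sqrt{101 + 2 \left(-100\right)^{2}} - -817} = \sqrt{\sqrt{101 + 2 \cdot 10000} + \left(-7 + 824\right)} = \sqrt{\sqrt{101 + 20000} + 817} = \sqrt{\sqrt{20101} + 817} = \sqrt{817 + \sqrt{20101}}$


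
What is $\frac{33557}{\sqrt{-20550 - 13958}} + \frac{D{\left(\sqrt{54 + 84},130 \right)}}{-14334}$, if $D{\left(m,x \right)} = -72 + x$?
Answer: $- \frac{29}{7167} - \frac{33557 i \sqrt{8627}}{17254} \approx -0.0040463 - 180.64 i$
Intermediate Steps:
$\frac{33557}{\sqrt{-20550 - 13958}} + \frac{D{\left(\sqrt{54 + 84},130 \right)}}{-14334} = \frac{33557}{\sqrt{-20550 - 13958}} + \frac{-72 + 130}{-14334} = \frac{33557}{\sqrt{-34508}} + 58 \left(- \frac{1}{14334}\right) = \frac{33557}{2 i \sqrt{8627}} - \frac{29}{7167} = 33557 \left(- \frac{i \sqrt{8627}}{17254}\right) - \frac{29}{7167} = - \frac{33557 i \sqrt{8627}}{17254} - \frac{29}{7167} = - \frac{29}{7167} - \frac{33557 i \sqrt{8627}}{17254}$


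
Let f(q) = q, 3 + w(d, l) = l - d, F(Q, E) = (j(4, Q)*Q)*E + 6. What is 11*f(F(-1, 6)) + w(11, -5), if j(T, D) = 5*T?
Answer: -1273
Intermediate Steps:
F(Q, E) = 6 + 20*E*Q (F(Q, E) = ((5*4)*Q)*E + 6 = (20*Q)*E + 6 = 20*E*Q + 6 = 6 + 20*E*Q)
w(d, l) = -3 + l - d (w(d, l) = -3 + (l - d) = -3 + l - d)
11*f(F(-1, 6)) + w(11, -5) = 11*(6 + 20*6*(-1)) + (-3 - 5 - 1*11) = 11*(6 - 120) + (-3 - 5 - 11) = 11*(-114) - 19 = -1254 - 19 = -1273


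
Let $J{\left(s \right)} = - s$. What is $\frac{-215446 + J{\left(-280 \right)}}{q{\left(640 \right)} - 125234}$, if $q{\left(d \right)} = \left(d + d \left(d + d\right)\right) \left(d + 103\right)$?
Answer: $- \frac{107583}{304507943} \approx -0.0003533$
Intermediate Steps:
$q{\left(d \right)} = \left(103 + d\right) \left(d + 2 d^{2}\right)$ ($q{\left(d \right)} = \left(d + d 2 d\right) \left(103 + d\right) = \left(d + 2 d^{2}\right) \left(103 + d\right) = \left(103 + d\right) \left(d + 2 d^{2}\right)$)
$\frac{-215446 + J{\left(-280 \right)}}{q{\left(640 \right)} - 125234} = \frac{-215446 - -280}{640 \left(103 + 2 \cdot 640^{2} + 207 \cdot 640\right) - 125234} = \frac{-215446 + 280}{640 \left(103 + 2 \cdot 409600 + 132480\right) - 125234} = - \frac{215166}{640 \left(103 + 819200 + 132480\right) - 125234} = - \frac{215166}{640 \cdot 951783 - 125234} = - \frac{215166}{609141120 - 125234} = - \frac{215166}{609015886} = \left(-215166\right) \frac{1}{609015886} = - \frac{107583}{304507943}$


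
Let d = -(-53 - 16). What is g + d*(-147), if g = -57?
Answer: -10200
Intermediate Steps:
d = 69 (d = -1*(-69) = 69)
g + d*(-147) = -57 + 69*(-147) = -57 - 10143 = -10200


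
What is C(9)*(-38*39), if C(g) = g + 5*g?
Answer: -80028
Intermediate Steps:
C(g) = 6*g
C(9)*(-38*39) = (6*9)*(-38*39) = 54*(-1482) = -80028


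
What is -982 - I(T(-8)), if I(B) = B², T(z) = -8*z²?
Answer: -263126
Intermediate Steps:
-982 - I(T(-8)) = -982 - (-8*(-8)²)² = -982 - (-8*64)² = -982 - 1*(-512)² = -982 - 1*262144 = -982 - 262144 = -263126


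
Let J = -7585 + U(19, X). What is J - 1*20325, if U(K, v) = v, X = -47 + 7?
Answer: -27950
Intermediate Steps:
X = -40
J = -7625 (J = -7585 - 40 = -7625)
J - 1*20325 = -7625 - 1*20325 = -7625 - 20325 = -27950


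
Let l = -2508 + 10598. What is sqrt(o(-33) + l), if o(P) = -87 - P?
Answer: 14*sqrt(41) ≈ 89.644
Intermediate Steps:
l = 8090
sqrt(o(-33) + l) = sqrt((-87 - 1*(-33)) + 8090) = sqrt((-87 + 33) + 8090) = sqrt(-54 + 8090) = sqrt(8036) = 14*sqrt(41)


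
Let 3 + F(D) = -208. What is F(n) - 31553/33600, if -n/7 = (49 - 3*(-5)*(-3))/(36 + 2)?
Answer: -7121153/33600 ≈ -211.94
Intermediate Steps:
n = -14/19 (n = -7*(49 - 3*(-5)*(-3))/(36 + 2) = -7*(49 + 15*(-3))/38 = -7*(49 - 45)/38 = -28/38 = -7*2/19 = -14/19 ≈ -0.73684)
F(D) = -211 (F(D) = -3 - 208 = -211)
F(n) - 31553/33600 = -211 - 31553/33600 = -7121153/33600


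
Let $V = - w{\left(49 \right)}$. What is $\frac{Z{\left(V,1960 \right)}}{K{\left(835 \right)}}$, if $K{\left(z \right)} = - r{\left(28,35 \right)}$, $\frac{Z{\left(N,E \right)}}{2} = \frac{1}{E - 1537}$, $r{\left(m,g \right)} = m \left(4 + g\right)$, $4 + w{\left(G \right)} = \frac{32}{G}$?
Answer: $- \frac{1}{230958} \approx -4.3298 \cdot 10^{-6}$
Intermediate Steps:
$w{\left(G \right)} = -4 + \frac{32}{G}$
$V = \frac{164}{49}$ ($V = - (-4 + \frac{32}{49}) = \left(-1\right) \left(- \frac{164}{49}\right) = \frac{164}{49} \approx 3.3469$)
$Z{\left(N,E \right)} = \frac{2}{-1537 + E}$ ($Z{\left(N,E \right)} = \frac{2}{E - 1537} = \frac{2}{-1537 + E}$)
$K{\left(z \right)} = -1092$ ($K{\left(z \right)} = - 28 \left(4 + 35\right) = - 28 \cdot 39 = \left(-1\right) 1092 = -1092$)
$\frac{Z{\left(V,1960 \right)}}{K{\left(835 \right)}} = \frac{2 \frac{1}{-1537 + 1960}}{-1092} = \frac{2}{423} \left(- \frac{1}{1092}\right) = - \frac{1}{230958}$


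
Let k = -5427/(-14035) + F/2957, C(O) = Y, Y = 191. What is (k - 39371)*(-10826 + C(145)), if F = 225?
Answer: 3475382199836637/8300299 ≈ 4.1871e+8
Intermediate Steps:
C(O) = 191
k = 19205514/41501495 (k = -5427/(-14035) + 225/2957 = -5427*(-1/14035) + 225*(1/2957) = 5427/14035 + 225/2957 = 19205514/41501495 ≈ 0.46277)
(k - 39371)*(-10826 + C(145)) = (19205514/41501495 - 39371)*(-10826 + 191) = -1633936154131/41501495*(-10635) = 3475382199836637/8300299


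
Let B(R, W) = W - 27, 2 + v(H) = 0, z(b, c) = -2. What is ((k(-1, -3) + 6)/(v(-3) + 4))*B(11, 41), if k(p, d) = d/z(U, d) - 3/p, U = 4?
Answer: 147/2 ≈ 73.500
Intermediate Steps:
k(p, d) = -3/p - d/2 (k(p, d) = d/(-2) - 3/p = d*(-½) - 3/p = -d/2 - 3/p = -3/p - d/2)
v(H) = -2 (v(H) = -2 + 0 = -2)
B(R, W) = -27 + W
((k(-1, -3) + 6)/(v(-3) + 4))*B(11, 41) = (((-3/(-1) - ½*(-3)) + 6)/(-2 + 4))*(-27 + 41) = (((-3*(-1) + 3/2) + 6)/2)*14 = (((3 + 3/2) + 6)*(½))*14 = ((9/2 + 6)*(½))*14 = ((21/2)*(½))*14 = (21/4)*14 = 147/2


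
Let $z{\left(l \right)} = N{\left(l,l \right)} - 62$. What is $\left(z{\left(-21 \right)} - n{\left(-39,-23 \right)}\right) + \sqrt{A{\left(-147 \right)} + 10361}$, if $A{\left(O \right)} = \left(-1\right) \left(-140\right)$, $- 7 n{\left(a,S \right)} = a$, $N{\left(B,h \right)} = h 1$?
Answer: $- \frac{620}{7} + \sqrt{10501} \approx 13.903$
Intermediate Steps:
$N{\left(B,h \right)} = h$
$n{\left(a,S \right)} = - \frac{a}{7}$
$z{\left(l \right)} = -62 + l$ ($z{\left(l \right)} = l - 62 = -62 + l$)
$A{\left(O \right)} = 140$
$\left(z{\left(-21 \right)} - n{\left(-39,-23 \right)}\right) + \sqrt{A{\left(-147 \right)} + 10361} = \left(\left(-62 - 21\right) - \left(- \frac{1}{7}\right) \left(-39\right)\right) + \sqrt{140 + 10361} = \left(-83 - \frac{39}{7}\right) + \sqrt{10501} = - \frac{620}{7} + \sqrt{10501}$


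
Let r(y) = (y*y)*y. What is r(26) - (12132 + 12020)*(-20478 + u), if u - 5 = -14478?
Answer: 844154128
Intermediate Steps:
r(y) = y**3 (r(y) = y**2*y = y**3)
u = -14473 (u = 5 - 14478 = -14473)
r(26) - (12132 + 12020)*(-20478 + u) = 26**3 - (12132 + 12020)*(-20478 - 14473) = 17576 - 24152*(-34951) = 17576 - 1*(-844136552) = 17576 + 844136552 = 844154128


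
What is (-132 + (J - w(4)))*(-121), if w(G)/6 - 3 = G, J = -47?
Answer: 26741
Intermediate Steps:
w(G) = 18 + 6*G
(-132 + (J - w(4)))*(-121) = (-132 + (-47 - (18 + 6*4)))*(-121) = (-132 + (-47 - (18 + 24)))*(-121) = (-132 + (-47 - 1*42))*(-121) = (-132 + (-47 - 42))*(-121) = (-132 - 89)*(-121) = -221*(-121) = 26741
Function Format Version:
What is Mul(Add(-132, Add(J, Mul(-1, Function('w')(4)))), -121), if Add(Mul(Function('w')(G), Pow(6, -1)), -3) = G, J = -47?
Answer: 26741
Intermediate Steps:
Function('w')(G) = Add(18, Mul(6, G))
Mul(Add(-132, Add(J, Mul(-1, Function('w')(4)))), -121) = Mul(Add(-132, Add(-47, Mul(-1, Add(18, Mul(6, 4))))), -121) = Mul(Add(-132, Add(-47, Mul(-1, Add(18, 24)))), -121) = Mul(Add(-132, Add(-47, Mul(-1, 42))), -121) = Mul(Add(-132, Add(-47, -42)), -121) = Mul(Add(-132, -89), -121) = Mul(-221, -121) = 26741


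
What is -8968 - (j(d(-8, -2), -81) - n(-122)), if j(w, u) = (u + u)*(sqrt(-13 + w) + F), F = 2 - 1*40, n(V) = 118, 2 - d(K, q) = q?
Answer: -15006 + 486*I ≈ -15006.0 + 486.0*I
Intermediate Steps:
d(K, q) = 2 - q
F = -38 (F = 2 - 40 = -38)
j(w, u) = 2*u*(-38 + sqrt(-13 + w)) (j(w, u) = (u + u)*(sqrt(-13 + w) - 38) = (2*u)*(-38 + sqrt(-13 + w)) = 2*u*(-38 + sqrt(-13 + w)))
-8968 - (j(d(-8, -2), -81) - n(-122)) = -8968 - (2*(-81)*(-38 + sqrt(-13 + (2 - 1*(-2)))) - 1*118) = -8968 - (2*(-81)*(-38 + sqrt(-13 + (2 + 2))) - 118) = -8968 - (2*(-81)*(-38 + sqrt(-13 + 4)) - 118) = -8968 - (2*(-81)*(-38 + sqrt(-9)) - 118) = -8968 - (2*(-81)*(-38 + 3*I) - 118) = -8968 - ((6156 - 486*I) - 118) = -8968 - (6038 - 486*I) = -8968 + (-6038 + 486*I) = -15006 + 486*I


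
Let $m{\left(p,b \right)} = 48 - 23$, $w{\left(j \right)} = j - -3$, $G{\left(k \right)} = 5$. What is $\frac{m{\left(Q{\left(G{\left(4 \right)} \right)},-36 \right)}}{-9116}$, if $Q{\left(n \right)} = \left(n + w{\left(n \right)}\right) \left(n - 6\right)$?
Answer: $- \frac{25}{9116} \approx -0.0027424$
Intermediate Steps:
$w{\left(j \right)} = 3 + j$ ($w{\left(j \right)} = j + 3 = 3 + j$)
$Q{\left(n \right)} = \left(-6 + n\right) \left(3 + 2 n\right)$ ($Q{\left(n \right)} = \left(n + \left(3 + n\right)\right) \left(n - 6\right) = \left(3 + 2 n\right) \left(-6 + n\right) = \left(-6 + n\right) \left(3 + 2 n\right)$)
$m{\left(p,b \right)} = 25$ ($m{\left(p,b \right)} = 48 - 23 = 25$)
$\frac{m{\left(Q{\left(G{\left(4 \right)} \right)},-36 \right)}}{-9116} = \frac{25}{-9116} = 25 \left(- \frac{1}{9116}\right) = - \frac{25}{9116}$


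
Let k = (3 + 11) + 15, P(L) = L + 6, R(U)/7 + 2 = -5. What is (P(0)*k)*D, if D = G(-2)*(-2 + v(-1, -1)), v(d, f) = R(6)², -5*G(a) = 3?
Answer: -1252278/5 ≈ -2.5046e+5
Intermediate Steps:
R(U) = -49 (R(U) = -14 + 7*(-5) = -14 - 35 = -49)
G(a) = -⅗ (G(a) = -⅕*3 = -⅗)
v(d, f) = 2401 (v(d, f) = (-49)² = 2401)
D = -7197/5 (D = -3*(-2 + 2401)/5 = -⅗*2399 = -7197/5 ≈ -1439.4)
P(L) = 6 + L
k = 29 (k = 14 + 15 = 29)
(P(0)*k)*D = ((6 + 0)*29)*(-7197/5) = (6*29)*(-7197/5) = 174*(-7197/5) = -1252278/5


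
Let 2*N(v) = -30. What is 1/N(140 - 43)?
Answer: -1/15 ≈ -0.066667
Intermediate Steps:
N(v) = -15 (N(v) = (½)*(-30) = -15)
1/N(140 - 43) = 1/(-15) = -1/15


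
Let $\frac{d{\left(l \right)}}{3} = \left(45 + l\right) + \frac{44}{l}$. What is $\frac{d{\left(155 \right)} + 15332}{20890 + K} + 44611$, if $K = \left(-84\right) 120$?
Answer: $\frac{37375215321}{837775} \approx 44613.0$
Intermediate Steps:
$K = -10080$
$d{\left(l \right)} = 135 + 3 l + \frac{132}{l}$ ($d{\left(l \right)} = 3 \left(\left(45 + l\right) + \frac{44}{l}\right) = 3 \left(45 + l + \frac{44}{l}\right) = 135 + 3 l + \frac{132}{l}$)
$\frac{d{\left(155 \right)} + 15332}{20890 + K} + 44611 = \frac{\left(135 + 3 \cdot 155 + \frac{132}{155}\right) + 15332}{20890 - 10080} + 44611 = \frac{\left(135 + 465 + 132 \cdot \frac{1}{155}\right) + 15332}{10810} + 44611 = \left(\left(135 + 465 + \frac{132}{155}\right) + 15332\right) \frac{1}{10810} + 44611 = \left(\frac{93132}{155} + 15332\right) \frac{1}{10810} + 44611 = \frac{2469592}{155} \cdot \frac{1}{10810} + 44611 = \frac{1234796}{837775} + 44611 = \frac{37375215321}{837775}$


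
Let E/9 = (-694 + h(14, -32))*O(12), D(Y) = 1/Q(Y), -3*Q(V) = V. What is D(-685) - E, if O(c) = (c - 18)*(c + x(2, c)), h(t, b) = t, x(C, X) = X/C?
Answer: -452757597/685 ≈ -6.6096e+5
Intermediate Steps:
Q(V) = -V/3
D(Y) = -3/Y (D(Y) = 1/(-Y/3) = -3/Y)
O(c) = 3*c*(-18 + c)/2 (O(c) = (c - 18)*(c + c/2) = (-18 + c)*(c + c*(½)) = (-18 + c)*(c + c/2) = (-18 + c)*(3*c/2) = 3*c*(-18 + c)/2)
E = 660960 (E = 9*((-694 + 14)*((3/2)*12*(-18 + 12))) = 9*(-1020*12*(-6)) = 9*(-680*(-108)) = 9*73440 = 660960)
D(-685) - E = -3/(-685) - 1*660960 = -3*(-1/685) - 660960 = 3/685 - 660960 = -452757597/685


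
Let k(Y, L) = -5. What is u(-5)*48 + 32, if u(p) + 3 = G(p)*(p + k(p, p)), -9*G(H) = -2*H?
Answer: 1264/3 ≈ 421.33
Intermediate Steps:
G(H) = 2*H/9 (G(H) = -(-2)*H/9 = 2*H/9)
u(p) = -3 + 2*p*(-5 + p)/9 (u(p) = -3 + (2*p/9)*(p - 5) = -3 + (2*p/9)*(-5 + p) = -3 + 2*p*(-5 + p)/9)
u(-5)*48 + 32 = (-3 - 10/9*(-5) + (2/9)*(-5)**2)*48 + 32 = (-3 + 50/9 + (2/9)*25)*48 + 32 = (-3 + 50/9 + 50/9)*48 + 32 = (73/9)*48 + 32 = 1168/3 + 32 = 1264/3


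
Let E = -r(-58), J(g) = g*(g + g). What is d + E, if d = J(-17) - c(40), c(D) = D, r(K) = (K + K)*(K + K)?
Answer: -12918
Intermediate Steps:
r(K) = 4*K² (r(K) = (2*K)*(2*K) = 4*K²)
J(g) = 2*g² (J(g) = g*(2*g) = 2*g²)
d = 538 (d = 2*(-17)² - 1*40 = 2*289 - 40 = 578 - 40 = 538)
E = -13456 (E = -4*(-58)² = -4*3364 = -1*13456 = -13456)
d + E = 538 - 13456 = -12918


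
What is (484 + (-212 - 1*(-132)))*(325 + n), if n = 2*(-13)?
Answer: 120796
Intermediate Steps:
n = -26
(484 + (-212 - 1*(-132)))*(325 + n) = (484 + (-212 - 1*(-132)))*(325 - 26) = (484 + (-212 + 132))*299 = (484 - 80)*299 = 404*299 = 120796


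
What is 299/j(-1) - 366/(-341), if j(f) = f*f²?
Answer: -101593/341 ≈ -297.93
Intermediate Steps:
j(f) = f³
299/j(-1) - 366/(-341) = 299/((-1)³) - 366/(-341) = 299/(-1) - 366*(-1/341) = 299*(-1) + 366/341 = -299 + 366/341 = -101593/341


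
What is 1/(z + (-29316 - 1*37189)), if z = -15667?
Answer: -1/82172 ≈ -1.2170e-5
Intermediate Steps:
1/(z + (-29316 - 1*37189)) = 1/(-15667 + (-29316 - 1*37189)) = 1/(-15667 + (-29316 - 37189)) = 1/(-15667 - 66505) = 1/(-82172) = -1/82172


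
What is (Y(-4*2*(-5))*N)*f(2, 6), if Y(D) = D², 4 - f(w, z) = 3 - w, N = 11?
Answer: 52800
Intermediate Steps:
f(w, z) = 1 + w (f(w, z) = 4 - (3 - w) = 4 + (-3 + w) = 1 + w)
(Y(-4*2*(-5))*N)*f(2, 6) = ((-4*2*(-5))²*11)*(1 + 2) = ((-8*(-5))²*11)*3 = (40²*11)*3 = (1600*11)*3 = 17600*3 = 52800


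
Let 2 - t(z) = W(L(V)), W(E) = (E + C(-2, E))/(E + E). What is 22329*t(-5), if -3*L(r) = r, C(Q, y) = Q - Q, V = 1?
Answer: 66987/2 ≈ 33494.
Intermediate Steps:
C(Q, y) = 0
L(r) = -r/3
W(E) = ½ (W(E) = (E + 0)/(E + E) = E/((2*E)) = E*(1/(2*E)) = ½)
t(z) = 3/2 (t(z) = 2 - 1*½ = 2 - ½ = 3/2)
22329*t(-5) = 22329*(3/2) = 66987/2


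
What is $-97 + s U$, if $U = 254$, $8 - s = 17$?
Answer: $-2383$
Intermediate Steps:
$s = -9$ ($s = 8 - 17 = -9$)
$-97 + s U = -97 - 2286 = -2383$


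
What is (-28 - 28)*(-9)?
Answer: 504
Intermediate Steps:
(-28 - 28)*(-9) = -56*(-9) = 504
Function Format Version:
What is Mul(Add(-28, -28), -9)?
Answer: 504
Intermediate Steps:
Mul(Add(-28, -28), -9) = Mul(-56, -9) = 504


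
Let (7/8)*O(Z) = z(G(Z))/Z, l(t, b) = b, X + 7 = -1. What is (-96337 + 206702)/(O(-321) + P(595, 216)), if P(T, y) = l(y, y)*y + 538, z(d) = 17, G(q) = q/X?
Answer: 247990155/106044782 ≈ 2.3385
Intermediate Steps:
X = -8 (X = -7 - 1 = -8)
G(q) = -q/8 (G(q) = q/(-8) = q*(-1/8) = -q/8)
P(T, y) = 538 + y**2 (P(T, y) = y*y + 538 = y**2 + 538 = 538 + y**2)
O(Z) = 136/(7*Z) (O(Z) = 8*(17/Z)/7 = 136/(7*Z))
(-96337 + 206702)/(O(-321) + P(595, 216)) = (-96337 + 206702)/((136/7)/(-321) + (538 + 216**2)) = 110365/((136/7)*(-1/321) + (538 + 46656)) = 110365/(-136/2247 + 47194) = 110365/(106044782/2247) = 110365*(2247/106044782) = 247990155/106044782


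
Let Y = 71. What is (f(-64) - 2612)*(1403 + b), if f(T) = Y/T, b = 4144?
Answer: -927674733/64 ≈ -1.4495e+7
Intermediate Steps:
f(T) = 71/T
(f(-64) - 2612)*(1403 + b) = (71/(-64) - 2612)*(1403 + 4144) = (71*(-1/64) - 2612)*5547 = (-71/64 - 2612)*5547 = -167239/64*5547 = -927674733/64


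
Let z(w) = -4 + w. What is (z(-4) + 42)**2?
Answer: 1156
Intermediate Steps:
(z(-4) + 42)**2 = ((-4 - 4) + 42)**2 = (-8 + 42)**2 = 34**2 = 1156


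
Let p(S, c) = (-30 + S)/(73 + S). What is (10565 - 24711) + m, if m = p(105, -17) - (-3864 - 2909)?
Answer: -1312319/178 ≈ -7372.6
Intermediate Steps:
p(S, c) = (-30 + S)/(73 + S)
m = 1205669/178 (m = (-30 + 105)/(73 + 105) - (-3864 - 2909) = 75/178 - 1*(-6773) = (1/178)*75 + 6773 = 75/178 + 6773 = 1205669/178 ≈ 6773.4)
(10565 - 24711) + m = (10565 - 24711) + 1205669/178 = -14146 + 1205669/178 = -1312319/178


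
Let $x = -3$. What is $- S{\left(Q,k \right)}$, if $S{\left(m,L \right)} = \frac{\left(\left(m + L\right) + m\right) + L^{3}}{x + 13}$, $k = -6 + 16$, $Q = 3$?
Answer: $- \frac{508}{5} \approx -101.6$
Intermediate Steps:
$k = 10$
$S{\left(m,L \right)} = \frac{m}{5} + \frac{L}{10} + \frac{L^{3}}{10}$ ($S{\left(m,L \right)} = \frac{\left(\left(m + L\right) + m\right) + L^{3}}{-3 + 13} = \frac{\left(\left(L + m\right) + m\right) + L^{3}}{10} = \left(\left(L + 2 m\right) + L^{3}\right) \frac{1}{10} = \left(L + L^{3} + 2 m\right) \frac{1}{10} = \frac{m}{5} + \frac{L}{10} + \frac{L^{3}}{10}$)
$- S{\left(Q,k \right)} = - (\frac{1}{5} \cdot 3 + \frac{1}{10} \cdot 10 + \frac{10^{3}}{10}) = - (\frac{3}{5} + 1 + \frac{1}{10} \cdot 1000) = - (\frac{3}{5} + 1 + 100) = \left(-1\right) \frac{508}{5} = - \frac{508}{5}$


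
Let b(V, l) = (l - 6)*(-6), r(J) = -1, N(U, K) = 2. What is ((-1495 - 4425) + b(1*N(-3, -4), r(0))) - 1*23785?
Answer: -29663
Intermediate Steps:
b(V, l) = 36 - 6*l (b(V, l) = (-6 + l)*(-6) = 36 - 6*l)
((-1495 - 4425) + b(1*N(-3, -4), r(0))) - 1*23785 = ((-1495 - 4425) + (36 - 6*(-1))) - 1*23785 = (-5920 + (36 + 6)) - 23785 = (-5920 + 42) - 23785 = -5878 - 23785 = -29663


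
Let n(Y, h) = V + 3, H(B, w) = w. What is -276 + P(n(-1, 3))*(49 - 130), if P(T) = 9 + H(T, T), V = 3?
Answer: -1491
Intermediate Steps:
n(Y, h) = 6 (n(Y, h) = 3 + 3 = 6)
P(T) = 9 + T
-276 + P(n(-1, 3))*(49 - 130) = -276 + (9 + 6)*(49 - 130) = -276 + 15*(-81) = -276 - 1215 = -1491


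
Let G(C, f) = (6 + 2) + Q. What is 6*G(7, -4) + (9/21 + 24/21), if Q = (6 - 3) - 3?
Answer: 347/7 ≈ 49.571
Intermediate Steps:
Q = 0 (Q = 3 - 3 = 0)
G(C, f) = 8 (G(C, f) = (6 + 2) + 0 = 8 + 0 = 8)
6*G(7, -4) + (9/21 + 24/21) = 6*8 + (9/21 + 24/21) = 48 + (9*(1/21) + 24*(1/21)) = 48 + (3/7 + 8/7) = 48 + 11/7 = 347/7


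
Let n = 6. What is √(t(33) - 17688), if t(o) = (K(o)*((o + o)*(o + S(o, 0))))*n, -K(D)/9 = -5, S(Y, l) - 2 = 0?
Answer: 2*√151503 ≈ 778.47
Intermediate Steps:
S(Y, l) = 2 (S(Y, l) = 2 + 0 = 2)
K(D) = 45 (K(D) = -9*(-5) = 45)
t(o) = 540*o*(2 + o) (t(o) = (45*((o + o)*(o + 2)))*6 = (45*((2*o)*(2 + o)))*6 = (45*(2*o*(2 + o)))*6 = (90*o*(2 + o))*6 = 540*o*(2 + o))
√(t(33) - 17688) = √(540*33*(2 + 33) - 17688) = √(540*33*35 - 17688) = √(623700 - 17688) = √606012 = 2*√151503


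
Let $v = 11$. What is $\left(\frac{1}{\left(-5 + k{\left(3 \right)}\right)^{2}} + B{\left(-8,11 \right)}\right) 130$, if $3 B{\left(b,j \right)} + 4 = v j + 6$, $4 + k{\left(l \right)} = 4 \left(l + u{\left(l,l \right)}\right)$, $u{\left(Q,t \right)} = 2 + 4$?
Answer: $\frac{3885700}{729} \approx 5330.2$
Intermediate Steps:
$u{\left(Q,t \right)} = 6$
$k{\left(l \right)} = 20 + 4 l$ ($k{\left(l \right)} = -4 + 4 \left(l + 6\right) = -4 + 4 \left(6 + l\right) = -4 + \left(24 + 4 l\right) = 20 + 4 l$)
$B{\left(b,j \right)} = \frac{2}{3} + \frac{11 j}{3}$ ($B{\left(b,j \right)} = - \frac{4}{3} + \frac{11 j + 6}{3} = - \frac{4}{3} + \frac{6 + 11 j}{3} = - \frac{4}{3} + \left(2 + \frac{11 j}{3}\right) = \frac{2}{3} + \frac{11 j}{3}$)
$\left(\frac{1}{\left(-5 + k{\left(3 \right)}\right)^{2}} + B{\left(-8,11 \right)}\right) 130 = \left(\frac{1}{\left(-5 + \left(20 + 4 \cdot 3\right)\right)^{2}} + \left(\frac{2}{3} + \frac{11}{3} \cdot 11\right)\right) 130 = \left(\frac{1}{\left(-5 + \left(20 + 12\right)\right)^{2}} + \left(\frac{2}{3} + \frac{121}{3}\right)\right) 130 = \left(\frac{1}{\left(-5 + 32\right)^{2}} + 41\right) 130 = \left(\frac{1}{27^{2}} + 41\right) 130 = \left(\frac{1}{729} + 41\right) 130 = \frac{29890}{729} \cdot 130 = \frac{3885700}{729}$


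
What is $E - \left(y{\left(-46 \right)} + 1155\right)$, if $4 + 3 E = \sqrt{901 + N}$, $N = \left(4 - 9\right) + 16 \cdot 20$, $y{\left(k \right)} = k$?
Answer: $- \frac{3331}{3} + \frac{8 \sqrt{19}}{3} \approx -1098.7$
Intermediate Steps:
$N = 315$ ($N = \left(4 - 9\right) + 320 = -5 + 320 = 315$)
$E = - \frac{4}{3} + \frac{8 \sqrt{19}}{3}$ ($E = - \frac{4}{3} + \frac{\sqrt{901 + 315}}{3} = - \frac{4}{3} + \frac{\sqrt{1216}}{3} = - \frac{4}{3} + \frac{8 \sqrt{19}}{3} \approx 10.29$)
$E - \left(y{\left(-46 \right)} + 1155\right) = \left(- \frac{4}{3} + \frac{8 \sqrt{19}}{3}\right) - \left(-46 + 1155\right) = \left(- \frac{4}{3} + \frac{8 \sqrt{19}}{3}\right) - 1109 = - \frac{3331}{3} + \frac{8 \sqrt{19}}{3}$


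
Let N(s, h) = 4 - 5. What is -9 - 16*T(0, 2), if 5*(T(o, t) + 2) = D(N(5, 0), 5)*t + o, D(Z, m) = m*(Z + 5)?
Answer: -105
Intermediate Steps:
N(s, h) = -1
D(Z, m) = m*(5 + Z)
T(o, t) = -2 + 4*t + o/5 (T(o, t) = -2 + ((5*(5 - 1))*t + o)/5 = -2 + ((5*4)*t + o)/5 = -2 + (20*t + o)/5 = -2 + (o + 20*t)/5 = -2 + (4*t + o/5) = -2 + 4*t + o/5)
-9 - 16*T(0, 2) = -9 - 16*(-2 + 4*2 + (1/5)*0) = -9 - 16*(-2 + 8 + 0) = -9 - 16*6 = -9 - 96 = -105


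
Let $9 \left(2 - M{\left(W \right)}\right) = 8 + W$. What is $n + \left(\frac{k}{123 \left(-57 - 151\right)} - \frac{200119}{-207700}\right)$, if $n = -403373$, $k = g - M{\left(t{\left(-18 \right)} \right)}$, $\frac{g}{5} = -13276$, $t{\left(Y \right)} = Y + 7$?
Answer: $- \frac{123659033604881}{306565200} \approx -4.0337 \cdot 10^{5}$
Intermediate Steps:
$t{\left(Y \right)} = 7 + Y$
$g = -66380$ ($g = 5 \left(-13276\right) = -66380$)
$M{\left(W \right)} = \frac{10}{9} - \frac{W}{9}$ ($M{\left(W \right)} = 2 - \frac{8 + W}{9} = 2 - \left(\frac{8}{9} + \frac{W}{9}\right) = \frac{10}{9} - \frac{W}{9}$)
$k = - \frac{199147}{3}$ ($k = -66380 - \left(\frac{10}{9} - \frac{7 - 18}{9}\right) = -66380 - \left(\frac{10}{9} - - \frac{11}{9}\right) = -66380 - \left(\frac{10}{9} + \frac{11}{9}\right) = -66380 - \frac{7}{3} = - \frac{199147}{3} \approx -66382.0$)
$n + \left(\frac{k}{123 \left(-57 - 151\right)} - \frac{200119}{-207700}\right) = -403373 - \left(- \frac{200119}{207700} + \frac{199147 \frac{1}{123 \left(-57 - 151\right)}}{3}\right) = -403373 - \left(- \frac{200119}{207700} + \frac{199147}{3 \cdot 123 \left(-208\right)}\right) = -403373 - \left(- \frac{200119}{207700} + \frac{199147}{3 \left(-25584\right)}\right) = -403373 + \left(\left(- \frac{199147}{3}\right) \left(- \frac{1}{25584}\right) + \frac{200119}{207700}\right) = -403373 + \left(\frac{15319}{5904} + \frac{200119}{207700}\right) = -403373 + \frac{1090814719}{306565200} = - \frac{123659033604881}{306565200}$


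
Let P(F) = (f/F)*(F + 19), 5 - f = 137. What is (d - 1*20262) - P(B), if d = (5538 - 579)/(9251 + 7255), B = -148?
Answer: -1367111071/67858 ≈ -20147.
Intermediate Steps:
f = -132 (f = 5 - 1*137 = 5 - 137 = -132)
d = 551/1834 (d = 4959/16506 = 4959*(1/16506) = 551/1834 ≈ 0.30044)
P(F) = -132*(19 + F)/F (P(F) = (-132/F)*(F + 19) = (-132/F)*(19 + F) = -132*(19 + F)/F)
(d - 1*20262) - P(B) = (551/1834 - 1*20262) - (-132 - 2508/(-148)) = (551/1834 - 20262) - (-132 - 2508*(-1/148)) = -37159957/1834 - (-132 + 627/37) = -37159957/1834 - 1*(-4257/37) = -37159957/1834 + 4257/37 = -1367111071/67858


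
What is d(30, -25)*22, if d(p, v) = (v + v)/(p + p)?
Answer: -55/3 ≈ -18.333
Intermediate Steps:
d(p, v) = v/p (d(p, v) = (2*v)/((2*p)) = (2*v)*(1/(2*p)) = v/p)
d(30, -25)*22 = -25/30*22 = -25*1/30*22 = -5/6*22 = -55/3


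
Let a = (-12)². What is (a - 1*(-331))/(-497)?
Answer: -475/497 ≈ -0.95573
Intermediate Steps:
a = 144
(a - 1*(-331))/(-497) = (144 - 1*(-331))/(-497) = (144 + 331)*(-1/497) = 475*(-1/497) = -475/497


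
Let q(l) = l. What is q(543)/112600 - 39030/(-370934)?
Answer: 2298097581/20883584200 ≈ 0.11004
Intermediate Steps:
q(543)/112600 - 39030/(-370934) = 543/112600 - 39030/(-370934) = 543*(1/112600) - 39030*(-1/370934) = 543/112600 + 19515/185467 = 2298097581/20883584200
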